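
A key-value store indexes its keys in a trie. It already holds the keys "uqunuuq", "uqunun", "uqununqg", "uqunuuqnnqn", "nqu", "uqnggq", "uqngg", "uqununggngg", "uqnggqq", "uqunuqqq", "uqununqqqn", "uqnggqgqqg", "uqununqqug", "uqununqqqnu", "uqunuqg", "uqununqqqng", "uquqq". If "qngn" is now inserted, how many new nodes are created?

"qngn" shares no prefix with any stored word, so all 4 characters open new nodes.
4 − 0 = 4 new nodes.

4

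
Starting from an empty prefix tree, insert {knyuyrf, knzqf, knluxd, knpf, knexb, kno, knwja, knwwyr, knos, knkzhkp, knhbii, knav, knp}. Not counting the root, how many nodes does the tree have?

Trie structure (* marks end of a word):
(root)
└─ k
   └─ n
      ├─ a
      │  └─ v *
      ├─ e
      │  └─ x
      │     └─ b *
      ├─ h
      │  └─ b
      │     └─ i
      │        └─ i *
      ├─ k
      │  └─ z
      │     └─ h
      │        └─ k
      │           └─ p *
      ├─ l
      │  └─ u
      │     └─ x
      │        └─ d *
      ├─ o *
      │  └─ s *
      ├─ p *
      │  └─ f *
      ├─ w
      │  ├─ j
      │  │  └─ a *
      │  └─ w
      │     └─ y
      │        └─ r *
      ├─ y
      │  └─ u
      │     └─ y
      │        └─ r
      │           └─ f *
      └─ z
         └─ q
            └─ f *
Counting every labelled node above: 38.

38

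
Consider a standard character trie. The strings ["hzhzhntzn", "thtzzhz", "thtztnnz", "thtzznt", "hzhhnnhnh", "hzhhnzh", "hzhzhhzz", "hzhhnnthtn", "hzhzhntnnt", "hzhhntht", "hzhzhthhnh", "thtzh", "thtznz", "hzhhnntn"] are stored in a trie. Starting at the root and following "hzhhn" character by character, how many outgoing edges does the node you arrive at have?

Walk "hzhhn" from the root, arriving at one node.
Characters that immediately follow "hzhhn" among the stored strings: {n, t, z}.
That node has 3 child edges.

3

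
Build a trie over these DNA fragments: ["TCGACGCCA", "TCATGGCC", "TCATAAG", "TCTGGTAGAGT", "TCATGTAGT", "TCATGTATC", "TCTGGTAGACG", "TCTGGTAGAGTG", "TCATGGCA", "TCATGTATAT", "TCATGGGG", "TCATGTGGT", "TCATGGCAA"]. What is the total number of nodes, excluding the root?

Insert word by word; a character creates a node only if that edge doesn't already exist:
  "TCGACGCCA" → 9 new (T, C, G, A, C, G, C, C, A)
  "TCATGGCC" → prefix "TC" already present; 6 new (A, T, G, G, C, C)
  "TCATAAG" → prefix "TCAT" already present; 3 new (A, A, G)
  "TCTGGTAGAGT" → prefix "TC" already present; 9 new (T, G, G, T, A, G, A, G, T)
  "TCATGTAGT" → prefix "TCATG" already present; 4 new (T, A, G, T)
  "TCATGTATC" → prefix "TCATGTA" already present; 2 new (T, C)
  "TCTGGTAGACG" → prefix "TCTGGTAGA" already present; 2 new (C, G)
  "TCTGGTAGAGTG" → prefix "TCTGGTAGAGT" already present; 1 new (G)
  "TCATGGCA" → prefix "TCATGGC" already present; 1 new (A)
  "TCATGTATAT" → prefix "TCATGTAT" already present; 2 new (A, T)
  "TCATGGGG" → prefix "TCATGG" already present; 2 new (G, G)
  "TCATGTGGT" → prefix "TCATGT" already present; 3 new (G, G, T)
  "TCATGGCAA" → prefix "TCATGGCA" already present; 1 new (A)
Total nodes = 9 + 6 + 3 + 9 + 4 + 2 + 2 + 1 + 1 + 2 + 2 + 3 + 1 = 45

45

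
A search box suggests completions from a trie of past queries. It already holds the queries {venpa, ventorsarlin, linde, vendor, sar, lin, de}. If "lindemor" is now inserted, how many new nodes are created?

3

"linde" is already a path in the trie; the remaining "mor" must be added.
So 8 − 5 = 3 new nodes.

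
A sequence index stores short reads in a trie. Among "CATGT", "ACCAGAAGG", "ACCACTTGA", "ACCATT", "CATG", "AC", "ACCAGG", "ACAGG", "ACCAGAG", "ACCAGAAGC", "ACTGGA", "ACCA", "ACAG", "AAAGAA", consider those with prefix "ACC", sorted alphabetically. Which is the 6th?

Filter for "ACC…" and sort: "ACCA", "ACCACTTGA", "ACCAGAAGC", "ACCAGAAGG", "ACCAGAG", "ACCAGG", "ACCATT"
Position 6: ACCAGG

ACCAGG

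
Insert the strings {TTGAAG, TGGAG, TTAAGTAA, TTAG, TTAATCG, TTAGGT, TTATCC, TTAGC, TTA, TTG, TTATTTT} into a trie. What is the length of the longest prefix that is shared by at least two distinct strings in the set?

Look for the deepest trie node that still has at least two words in its subtree.
"TTAAGTAA" and "TTAATCG" agree on "TTAA" (4 characters) before diverging; nothing deeper is shared.
Longest shared-prefix length: 4

4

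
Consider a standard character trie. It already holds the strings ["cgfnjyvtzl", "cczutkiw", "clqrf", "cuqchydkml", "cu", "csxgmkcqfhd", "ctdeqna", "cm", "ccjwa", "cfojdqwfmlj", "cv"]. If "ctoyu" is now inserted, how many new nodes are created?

Walking "ctoyu" from the root, the first 2 characters ("ct") follow existing edges; "o" is the first miss.
So 5 − 2 = 3 new nodes.

3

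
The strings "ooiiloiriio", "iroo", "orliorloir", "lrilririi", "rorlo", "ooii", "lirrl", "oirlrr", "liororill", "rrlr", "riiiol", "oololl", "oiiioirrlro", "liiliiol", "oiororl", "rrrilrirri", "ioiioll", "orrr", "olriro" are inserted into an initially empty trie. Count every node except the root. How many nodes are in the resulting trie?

107

Trace insertions, counting only characters that open a new branch:
  "ooiiloiriio" → 11 new (o, o, i, i, l, o, i, r, i, i, o)
  "iroo" → 4 new (i, r, o, o)
  "orliorloir" → prefix "o" already present; 9 new (r, l, i, o, r, l, o, i, r)
  "lrilririi" → 9 new (l, r, i, l, r, i, r, i, i)
  "rorlo" → 5 new (r, o, r, l, o)
  "ooii" → prefix "ooii" already present; 0 new (none)
  "lirrl" → prefix "l" already present; 4 new (i, r, r, l)
  "oirlrr" → prefix "o" already present; 5 new (i, r, l, r, r)
  "liororill" → prefix "li" already present; 7 new (o, r, o, r, i, l, l)
  "rrlr" → prefix "r" already present; 3 new (r, l, r)
  "riiiol" → prefix "r" already present; 5 new (i, i, i, o, l)
  "oololl" → prefix "oo" already present; 4 new (l, o, l, l)
  "oiiioirrlro" → prefix "oi" already present; 9 new (i, i, o, i, r, r, l, r, o)
  "liiliiol" → prefix "li" already present; 6 new (i, l, i, i, o, l)
  "oiororl" → prefix "oi" already present; 5 new (o, r, o, r, l)
  "rrrilrirri" → prefix "rr" already present; 8 new (r, i, l, r, i, r, r, i)
  "ioiioll" → prefix "i" already present; 6 new (o, i, i, o, l, l)
  "orrr" → prefix "or" already present; 2 new (r, r)
  "olriro" → prefix "o" already present; 5 new (l, r, i, r, o)
Total nodes = 11 + 4 + 9 + 9 + 5 + 0 + 4 + 5 + 7 + 3 + 5 + 4 + 9 + 6 + 5 + 8 + 6 + 2 + 5 = 107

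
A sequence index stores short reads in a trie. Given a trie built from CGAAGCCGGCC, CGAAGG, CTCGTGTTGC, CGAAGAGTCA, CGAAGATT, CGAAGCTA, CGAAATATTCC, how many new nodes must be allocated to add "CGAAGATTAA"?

2

The longest prefix of "CGAAGATTAA" already in the trie is "CGAAGATT" (length 8).
New nodes needed: |"CGAAGATTAA"| − 8 = 10 − 8 = 2.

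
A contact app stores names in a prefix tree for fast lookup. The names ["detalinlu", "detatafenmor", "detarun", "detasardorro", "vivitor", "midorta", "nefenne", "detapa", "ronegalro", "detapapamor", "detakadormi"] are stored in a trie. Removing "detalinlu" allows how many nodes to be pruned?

Walk "detalinlu" from the leaf back toward the root, removing each node that no remaining word uses.
The suffix "linlu" (5 nodes) is used only by "detalinlu"; the node for "deta" still has the child "t", so pruning stops there.
Nodes removed: 5

5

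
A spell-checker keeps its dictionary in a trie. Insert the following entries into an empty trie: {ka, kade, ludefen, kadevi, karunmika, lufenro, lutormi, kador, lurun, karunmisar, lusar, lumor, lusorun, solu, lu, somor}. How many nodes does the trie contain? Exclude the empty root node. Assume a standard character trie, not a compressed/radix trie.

55

Insert word by word; a character creates a node only if that edge doesn't already exist:
  "ka" → 2 new (k, a)
  "kade" → prefix "ka" already present; 2 new (d, e)
  "ludefen" → 7 new (l, u, d, e, f, e, n)
  "kadevi" → prefix "kade" already present; 2 new (v, i)
  "karunmika" → prefix "ka" already present; 7 new (r, u, n, m, i, k, a)
  "lufenro" → prefix "lu" already present; 5 new (f, e, n, r, o)
  "lutormi" → prefix "lu" already present; 5 new (t, o, r, m, i)
  "kador" → prefix "kad" already present; 2 new (o, r)
  "lurun" → prefix "lu" already present; 3 new (r, u, n)
  "karunmisar" → prefix "karunmi" already present; 3 new (s, a, r)
  "lusar" → prefix "lu" already present; 3 new (s, a, r)
  "lumor" → prefix "lu" already present; 3 new (m, o, r)
  "lusorun" → prefix "lus" already present; 4 new (o, r, u, n)
  "solu" → 4 new (s, o, l, u)
  "lu" → prefix "lu" already present; 0 new (none)
  "somor" → prefix "so" already present; 3 new (m, o, r)
Total nodes = 2 + 2 + 7 + 2 + 7 + 5 + 5 + 2 + 3 + 3 + 3 + 3 + 4 + 4 + 0 + 3 = 55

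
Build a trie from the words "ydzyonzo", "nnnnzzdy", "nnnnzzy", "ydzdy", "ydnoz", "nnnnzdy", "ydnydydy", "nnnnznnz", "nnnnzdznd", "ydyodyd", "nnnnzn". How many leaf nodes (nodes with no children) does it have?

10

Leaves are exactly the stored words that no other stored word extends.
Those words: "nnnnzdy", "nnnnzdznd", "nnnnznnz", "nnnnzzdy", "nnnnzzy", "ydnoz", "ydnydydy", "ydyodyd", "ydzdy", "ydzyonzo"
Leaf count: 10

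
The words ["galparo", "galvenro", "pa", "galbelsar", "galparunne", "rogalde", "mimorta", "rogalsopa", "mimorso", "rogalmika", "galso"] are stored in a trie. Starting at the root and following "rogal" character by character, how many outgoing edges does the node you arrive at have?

3

Walk "rogal" from the root, arriving at one node.
Distinct next characters after "rogal": d, m, s.
That node has 3 child edges.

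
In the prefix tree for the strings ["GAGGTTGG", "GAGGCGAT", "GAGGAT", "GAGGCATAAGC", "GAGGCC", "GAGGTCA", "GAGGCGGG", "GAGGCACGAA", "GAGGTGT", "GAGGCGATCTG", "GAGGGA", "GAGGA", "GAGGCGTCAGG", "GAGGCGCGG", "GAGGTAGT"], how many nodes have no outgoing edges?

A leaf is a node with no children — equivalently, the end of a word that is not a proper prefix of any other stored word.
Those words: "GAGGAT", "GAGGCACGAA", "GAGGCATAAGC", "GAGGCC", "GAGGCGATCTG", "GAGGCGCGG", "GAGGCGGG", "GAGGCGTCAGG", "GAGGGA", "GAGGTAGT", "GAGGTCA", "GAGGTGT", "GAGGTTGG"
Leaf count: 13

13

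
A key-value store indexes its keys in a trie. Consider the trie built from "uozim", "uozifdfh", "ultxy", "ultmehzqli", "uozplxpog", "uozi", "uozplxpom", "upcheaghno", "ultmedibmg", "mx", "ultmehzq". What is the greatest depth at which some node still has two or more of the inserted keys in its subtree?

8

Look for the deepest trie node that still has at least two words in its subtree.
"ultmehzq" and "ultmehzqli" agree on "ultmehzq" (8 characters) before diverging; nothing deeper is shared.
Longest shared-prefix length: 8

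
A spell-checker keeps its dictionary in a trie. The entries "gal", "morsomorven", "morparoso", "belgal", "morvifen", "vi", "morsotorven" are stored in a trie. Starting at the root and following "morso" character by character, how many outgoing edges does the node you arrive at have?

Follow the path "morso" to its node, then look at its outgoing edges.
Characters that immediately follow "morso" among the stored strings: {m, t}.
That node has 2 child edges.

2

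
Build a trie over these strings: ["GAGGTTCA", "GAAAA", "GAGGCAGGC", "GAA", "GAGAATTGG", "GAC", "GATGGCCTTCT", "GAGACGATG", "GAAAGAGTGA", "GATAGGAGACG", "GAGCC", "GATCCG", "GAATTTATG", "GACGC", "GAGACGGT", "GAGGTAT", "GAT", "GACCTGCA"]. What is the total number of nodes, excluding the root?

73

For each word, the new-node count is its length minus the longest prefix already in the trie:
  "GAGGTTCA" → 8 new (G, A, G, G, T, T, C, A)
  "GAAAA" → prefix "GA" already present; 3 new (A, A, A)
  "GAGGCAGGC" → prefix "GAGG" already present; 5 new (C, A, G, G, C)
  "GAA" → prefix "GAA" already present; 0 new (none)
  "GAGAATTGG" → prefix "GAG" already present; 6 new (A, A, T, T, G, G)
  "GAC" → prefix "GA" already present; 1 new (C)
  "GATGGCCTTCT" → prefix "GA" already present; 9 new (T, G, G, C, C, T, T, C, T)
  "GAGACGATG" → prefix "GAGA" already present; 5 new (C, G, A, T, G)
  "GAAAGAGTGA" → prefix "GAAA" already present; 6 new (G, A, G, T, G, A)
  "GATAGGAGACG" → prefix "GAT" already present; 8 new (A, G, G, A, G, A, C, G)
  "GAGCC" → prefix "GAG" already present; 2 new (C, C)
  "GATCCG" → prefix "GAT" already present; 3 new (C, C, G)
  "GAATTTATG" → prefix "GAA" already present; 6 new (T, T, T, A, T, G)
  "GACGC" → prefix "GAC" already present; 2 new (G, C)
  "GAGACGGT" → prefix "GAGACG" already present; 2 new (G, T)
  "GAGGTAT" → prefix "GAGGT" already present; 2 new (A, T)
  "GAT" → prefix "GAT" already present; 0 new (none)
  "GACCTGCA" → prefix "GAC" already present; 5 new (C, T, G, C, A)
Total nodes = 8 + 3 + 5 + 0 + 6 + 1 + 9 + 5 + 6 + 8 + 2 + 3 + 6 + 2 + 2 + 2 + 0 + 5 = 73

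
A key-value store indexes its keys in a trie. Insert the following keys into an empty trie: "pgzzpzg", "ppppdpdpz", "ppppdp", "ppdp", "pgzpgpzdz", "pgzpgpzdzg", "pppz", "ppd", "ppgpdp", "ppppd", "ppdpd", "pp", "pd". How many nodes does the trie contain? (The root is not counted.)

Count nodes per top-level branch (shared prefixes stored once):
  'p'-branch (pd, pgzpgpzdz, pgzpgpzdzg, pgzzpzg, pp, ppd, ppdp, ppdpd, ppgpdp, ppppd, ppppdp, ppppdpdpz, pppz): 31 nodes
Sum: 31

31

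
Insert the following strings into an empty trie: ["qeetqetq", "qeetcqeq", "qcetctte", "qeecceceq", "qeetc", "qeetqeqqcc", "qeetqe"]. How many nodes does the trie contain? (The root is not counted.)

29

Count nodes per top-level branch (shared prefixes stored once):
  'q'-branch (qcetctte, qeecceceq, qeetc, qeetcqeq, qeetqe, qeetqeqqcc, qeetqetq): 29 nodes
Sum: 29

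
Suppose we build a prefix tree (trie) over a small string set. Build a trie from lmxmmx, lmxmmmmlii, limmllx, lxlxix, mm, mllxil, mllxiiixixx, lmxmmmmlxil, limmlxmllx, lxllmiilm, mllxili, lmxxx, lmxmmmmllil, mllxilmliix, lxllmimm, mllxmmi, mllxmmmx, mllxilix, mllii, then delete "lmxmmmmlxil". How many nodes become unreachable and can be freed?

A node on "lmxmmmmlxil"'s path can go only if nothing else ends at it or branches off below it.
The suffix "xil" (3 nodes) is used only by "lmxmmmmlxil"; the node for "lmxmmmml" still has the child "i", so pruning stops there.
Nodes removed: 3

3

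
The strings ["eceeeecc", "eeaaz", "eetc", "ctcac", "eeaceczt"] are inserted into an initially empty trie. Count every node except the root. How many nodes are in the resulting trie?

24

Trie structure (* marks end of a word):
(root)
├─ c
│  └─ t
│     └─ c
│        └─ a
│           └─ c *
└─ e
   ├─ c
   │  └─ e
   │     └─ e
   │        └─ e
   │           └─ e
   │              └─ c
   │                 └─ c *
   └─ e
      ├─ a
      │  ├─ a
      │  │  └─ z *
      │  └─ c
      │     └─ e
      │        └─ c
      │           └─ z
      │              └─ t *
      └─ t
         └─ c *
Counting every labelled node above: 24.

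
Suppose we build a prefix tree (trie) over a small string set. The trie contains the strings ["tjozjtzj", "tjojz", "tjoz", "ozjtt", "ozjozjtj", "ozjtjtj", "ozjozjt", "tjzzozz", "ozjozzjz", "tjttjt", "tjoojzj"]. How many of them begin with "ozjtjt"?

1

Traverse to the node for "ozjtjt", then collect every word in that subtree.
Matches: "ozjtjtj"
Count: 1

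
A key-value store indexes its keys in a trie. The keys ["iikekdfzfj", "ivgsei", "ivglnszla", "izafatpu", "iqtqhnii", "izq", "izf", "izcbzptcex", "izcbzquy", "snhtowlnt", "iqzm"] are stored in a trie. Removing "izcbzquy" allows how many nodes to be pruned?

A node on "izcbzquy"'s path can go only if nothing else ends at it or branches off below it.
The suffix "quy" (3 nodes) is used only by "izcbzquy"; the node for "izcbz" still has the child "p", so pruning stops there.
Nodes removed: 3

3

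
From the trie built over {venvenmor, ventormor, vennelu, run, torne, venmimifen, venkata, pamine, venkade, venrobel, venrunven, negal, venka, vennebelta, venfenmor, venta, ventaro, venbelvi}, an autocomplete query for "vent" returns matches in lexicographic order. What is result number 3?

ventormor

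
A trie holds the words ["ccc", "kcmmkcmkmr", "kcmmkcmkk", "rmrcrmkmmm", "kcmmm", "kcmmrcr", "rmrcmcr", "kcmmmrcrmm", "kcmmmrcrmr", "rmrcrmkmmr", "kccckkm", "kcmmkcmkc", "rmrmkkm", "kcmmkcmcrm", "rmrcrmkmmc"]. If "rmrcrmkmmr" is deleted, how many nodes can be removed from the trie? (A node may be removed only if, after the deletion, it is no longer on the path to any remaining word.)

1

Walk "rmrcrmkmmr" from the leaf back toward the root, removing each node that no remaining word uses.
The suffix "r" (1 node) is used only by "rmrcrmkmmr"; the node for "rmrcrmkmm" still has the child "m", so pruning stops there.
Nodes removed: 1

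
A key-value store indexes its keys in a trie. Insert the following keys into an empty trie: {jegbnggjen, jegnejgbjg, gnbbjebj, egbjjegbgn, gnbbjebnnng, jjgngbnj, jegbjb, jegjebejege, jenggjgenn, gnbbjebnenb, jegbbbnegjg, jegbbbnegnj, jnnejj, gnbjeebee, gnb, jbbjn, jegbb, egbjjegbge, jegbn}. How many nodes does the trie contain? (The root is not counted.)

92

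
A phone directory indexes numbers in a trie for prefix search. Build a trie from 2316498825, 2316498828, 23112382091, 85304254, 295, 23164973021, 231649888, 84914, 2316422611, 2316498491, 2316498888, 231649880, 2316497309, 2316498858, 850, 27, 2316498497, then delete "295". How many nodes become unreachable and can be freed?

A node on "295"'s path can go only if nothing else ends at it or branches off below it.
The suffix "95" (2 nodes) is used only by "295"; the node for "2" still has the child "3", so pruning stops there.
Nodes removed: 2

2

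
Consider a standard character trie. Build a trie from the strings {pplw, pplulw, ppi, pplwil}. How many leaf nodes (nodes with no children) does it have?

3

Leaves are exactly the stored words that no other stored word extends.
Those words: "ppi", "pplulw", "pplwil"
Leaf count: 3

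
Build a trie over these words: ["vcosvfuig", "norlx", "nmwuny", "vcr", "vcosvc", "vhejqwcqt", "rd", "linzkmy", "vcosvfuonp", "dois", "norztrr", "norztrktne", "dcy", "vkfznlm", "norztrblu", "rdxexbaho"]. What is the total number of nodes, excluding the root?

Insert word by word; a character creates a node only if that edge doesn't already exist:
  "vcosvfuig" → 9 new (v, c, o, s, v, f, u, i, g)
  "norlx" → 5 new (n, o, r, l, x)
  "nmwuny" → prefix "n" already present; 5 new (m, w, u, n, y)
  "vcr" → prefix "vc" already present; 1 new (r)
  "vcosvc" → prefix "vcosv" already present; 1 new (c)
  "vhejqwcqt" → prefix "v" already present; 8 new (h, e, j, q, w, c, q, t)
  "rd" → 2 new (r, d)
  "linzkmy" → 7 new (l, i, n, z, k, m, y)
  "vcosvfuonp" → prefix "vcosvfu" already present; 3 new (o, n, p)
  "dois" → 4 new (d, o, i, s)
  "norztrr" → prefix "nor" already present; 4 new (z, t, r, r)
  "norztrktne" → prefix "norztr" already present; 4 new (k, t, n, e)
  "dcy" → prefix "d" already present; 2 new (c, y)
  "vkfznlm" → prefix "v" already present; 6 new (k, f, z, n, l, m)
  "norztrblu" → prefix "norztr" already present; 3 new (b, l, u)
  "rdxexbaho" → prefix "rd" already present; 7 new (x, e, x, b, a, h, o)
Total nodes = 9 + 5 + 5 + 1 + 1 + 8 + 2 + 7 + 3 + 4 + 4 + 4 + 2 + 6 + 3 + 7 = 71

71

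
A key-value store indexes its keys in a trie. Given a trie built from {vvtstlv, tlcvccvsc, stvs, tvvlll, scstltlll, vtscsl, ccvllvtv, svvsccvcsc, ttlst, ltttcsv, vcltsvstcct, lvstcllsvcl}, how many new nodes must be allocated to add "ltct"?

"lt" is already a path in the trie; the remaining "ct" must be added.
So 4 − 2 = 2 new nodes.

2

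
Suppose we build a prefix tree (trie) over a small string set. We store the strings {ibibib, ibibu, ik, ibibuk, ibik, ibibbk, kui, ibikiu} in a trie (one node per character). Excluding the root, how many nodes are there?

Insert word by word; a character creates a node only if that edge doesn't already exist:
  "ibibib" → 6 new (i, b, i, b, i, b)
  "ibibu" → prefix "ibib" already present; 1 new (u)
  "ik" → prefix "i" already present; 1 new (k)
  "ibibuk" → prefix "ibibu" already present; 1 new (k)
  "ibik" → prefix "ibi" already present; 1 new (k)
  "ibibbk" → prefix "ibib" already present; 2 new (b, k)
  "kui" → 3 new (k, u, i)
  "ibikiu" → prefix "ibik" already present; 2 new (i, u)
Total nodes = 6 + 1 + 1 + 1 + 1 + 2 + 3 + 2 = 17

17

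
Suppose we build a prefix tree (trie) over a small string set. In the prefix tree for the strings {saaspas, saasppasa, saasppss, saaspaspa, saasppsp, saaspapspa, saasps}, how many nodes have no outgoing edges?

Leaves are exactly the stored words that no other stored word extends.
Those words: "saaspapspa", "saaspaspa", "saasppasa", "saasppsp", "saasppss", "saasps"
Leaf count: 6

6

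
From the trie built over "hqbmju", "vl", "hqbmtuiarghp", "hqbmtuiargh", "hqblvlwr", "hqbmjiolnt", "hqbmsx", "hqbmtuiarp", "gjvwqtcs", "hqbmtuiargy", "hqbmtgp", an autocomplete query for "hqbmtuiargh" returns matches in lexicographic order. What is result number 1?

DFS of the "hqbmtuiargh" subtree visits, in order: "hqbmtuiargh", "hqbmtuiarghp"
The 1st is hqbmtuiargh.

hqbmtuiargh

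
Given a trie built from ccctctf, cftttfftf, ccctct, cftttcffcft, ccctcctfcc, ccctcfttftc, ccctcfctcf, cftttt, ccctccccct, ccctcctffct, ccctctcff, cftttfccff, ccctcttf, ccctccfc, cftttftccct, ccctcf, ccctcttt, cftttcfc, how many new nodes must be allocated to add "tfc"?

"tfc" shares no prefix with any stored word, so all 3 characters open new nodes.
3 − 0 = 3 new nodes.

3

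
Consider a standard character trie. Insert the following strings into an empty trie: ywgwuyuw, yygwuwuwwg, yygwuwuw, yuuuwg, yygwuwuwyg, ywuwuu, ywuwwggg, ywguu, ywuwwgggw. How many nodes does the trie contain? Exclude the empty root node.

Count nodes per top-level branch (shared prefixes stored once):
  'y'-branch (yuuuwg, ywguu, ywgwuyuw, ywuwuu, ywuwwggg, ywuwwgggw, yygwuwuw, yygwuwuwwg, yygwuwuwyg): 35 nodes
Sum: 35

35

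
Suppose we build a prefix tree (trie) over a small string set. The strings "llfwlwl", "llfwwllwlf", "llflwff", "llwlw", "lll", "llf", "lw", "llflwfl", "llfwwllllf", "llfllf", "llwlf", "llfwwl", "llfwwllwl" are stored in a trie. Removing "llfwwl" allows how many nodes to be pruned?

Walk "llfwwl" from the leaf back toward the root, removing each node that no remaining word uses.
Every node on "llfwwl" is still needed (e.g. by "llfwwllwlf"), so nothing is freed.
Nodes removed: 0

0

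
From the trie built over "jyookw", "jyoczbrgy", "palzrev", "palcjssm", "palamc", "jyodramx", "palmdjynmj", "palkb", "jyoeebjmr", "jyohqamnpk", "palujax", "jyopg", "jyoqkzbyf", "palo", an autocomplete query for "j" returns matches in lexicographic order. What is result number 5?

jyookw

Filter for "j…" and sort: "jyoczbrgy", "jyodramx", "jyoeebjmr", "jyohqamnpk", "jyookw", "jyopg", "jyoqkzbyf"
Position 5: jyookw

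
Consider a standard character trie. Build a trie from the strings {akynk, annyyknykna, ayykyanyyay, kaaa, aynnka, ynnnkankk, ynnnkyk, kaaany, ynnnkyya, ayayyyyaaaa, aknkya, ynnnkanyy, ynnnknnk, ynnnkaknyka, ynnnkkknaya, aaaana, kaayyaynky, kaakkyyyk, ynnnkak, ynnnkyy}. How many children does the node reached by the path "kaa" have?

3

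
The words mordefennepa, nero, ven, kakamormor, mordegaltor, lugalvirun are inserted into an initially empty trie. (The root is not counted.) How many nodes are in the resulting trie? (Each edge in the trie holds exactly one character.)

45

Insert word by word; a character creates a node only if that edge doesn't already exist:
  "mordefennepa" → 12 new (m, o, r, d, e, f, e, n, n, e, p, a)
  "nero" → 4 new (n, e, r, o)
  "ven" → 3 new (v, e, n)
  "kakamormor" → 10 new (k, a, k, a, m, o, r, m, o, r)
  "mordegaltor" → prefix "morde" already present; 6 new (g, a, l, t, o, r)
  "lugalvirun" → 10 new (l, u, g, a, l, v, i, r, u, n)
Total nodes = 12 + 4 + 3 + 10 + 6 + 10 = 45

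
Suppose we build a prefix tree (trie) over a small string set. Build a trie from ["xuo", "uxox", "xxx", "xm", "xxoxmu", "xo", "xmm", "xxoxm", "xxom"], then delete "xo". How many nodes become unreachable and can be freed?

A node on "xo"'s path can go only if nothing else ends at it or branches off below it.
The suffix "o" (1 node) is used only by "xo"; the node for "x" still has the child "u", so pruning stops there.
Nodes removed: 1

1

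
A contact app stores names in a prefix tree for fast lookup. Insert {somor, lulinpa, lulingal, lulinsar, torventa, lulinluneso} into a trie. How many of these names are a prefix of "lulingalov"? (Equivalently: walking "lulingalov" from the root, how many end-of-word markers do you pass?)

1

Check each prefix of "lulingalov" against the stored set — each match is an end-marker on the path.
Prefixes of the query that are stored words: "lulingal"
Count: 1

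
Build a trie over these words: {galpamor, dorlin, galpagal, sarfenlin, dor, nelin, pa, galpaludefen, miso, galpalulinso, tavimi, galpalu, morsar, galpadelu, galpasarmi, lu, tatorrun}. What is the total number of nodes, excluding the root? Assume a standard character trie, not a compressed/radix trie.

Trace insertions, counting only characters that open a new branch:
  "galpamor" → 8 new (g, a, l, p, a, m, o, r)
  "dorlin" → 6 new (d, o, r, l, i, n)
  "galpagal" → prefix "galpa" already present; 3 new (g, a, l)
  "sarfenlin" → 9 new (s, a, r, f, e, n, l, i, n)
  "dor" → prefix "dor" already present; 0 new (none)
  "nelin" → 5 new (n, e, l, i, n)
  "pa" → 2 new (p, a)
  "galpaludefen" → prefix "galpa" already present; 7 new (l, u, d, e, f, e, n)
  "miso" → 4 new (m, i, s, o)
  "galpalulinso" → prefix "galpalu" already present; 5 new (l, i, n, s, o)
  "tavimi" → 6 new (t, a, v, i, m, i)
  "galpalu" → prefix "galpalu" already present; 0 new (none)
  "morsar" → prefix "m" already present; 5 new (o, r, s, a, r)
  "galpadelu" → prefix "galpa" already present; 4 new (d, e, l, u)
  "galpasarmi" → prefix "galpa" already present; 5 new (s, a, r, m, i)
  "lu" → 2 new (l, u)
  "tatorrun" → prefix "ta" already present; 6 new (t, o, r, r, u, n)
Total nodes = 8 + 6 + 3 + 9 + 0 + 5 + 2 + 7 + 4 + 5 + 6 + 0 + 5 + 4 + 5 + 2 + 6 = 77

77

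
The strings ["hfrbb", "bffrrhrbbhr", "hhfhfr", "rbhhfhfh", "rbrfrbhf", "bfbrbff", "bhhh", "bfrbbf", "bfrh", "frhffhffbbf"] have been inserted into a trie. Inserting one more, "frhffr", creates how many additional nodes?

1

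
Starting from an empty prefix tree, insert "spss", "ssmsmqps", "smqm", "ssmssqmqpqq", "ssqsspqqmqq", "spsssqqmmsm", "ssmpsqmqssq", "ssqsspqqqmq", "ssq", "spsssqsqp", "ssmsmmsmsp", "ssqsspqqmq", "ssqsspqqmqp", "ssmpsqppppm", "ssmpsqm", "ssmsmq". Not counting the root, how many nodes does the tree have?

62

For each word, the new-node count is its length minus the longest prefix already in the trie:
  "spss" → 4 new (s, p, s, s)
  "ssmsmqps" → prefix "s" already present; 7 new (s, m, s, m, q, p, s)
  "smqm" → prefix "s" already present; 3 new (m, q, m)
  "ssmssqmqpqq" → prefix "ssms" already present; 7 new (s, q, m, q, p, q, q)
  "ssqsspqqmqq" → prefix "ss" already present; 9 new (q, s, s, p, q, q, m, q, q)
  "spsssqqmmsm" → prefix "spss" already present; 7 new (s, q, q, m, m, s, m)
  "ssmpsqmqssq" → prefix "ssm" already present; 8 new (p, s, q, m, q, s, s, q)
  "ssqsspqqqmq" → prefix "ssqsspqq" already present; 3 new (q, m, q)
  "ssq" → prefix "ssq" already present; 0 new (none)
  "spsssqsqp" → prefix "spsssq" already present; 3 new (s, q, p)
  "ssmsmmsmsp" → prefix "ssmsm" already present; 5 new (m, s, m, s, p)
  "ssqsspqqmq" → prefix "ssqsspqqmq" already present; 0 new (none)
  "ssqsspqqmqp" → prefix "ssqsspqqmq" already present; 1 new (p)
  "ssmpsqppppm" → prefix "ssmpsq" already present; 5 new (p, p, p, p, m)
  "ssmpsqm" → prefix "ssmpsqm" already present; 0 new (none)
  "ssmsmq" → prefix "ssmsmq" already present; 0 new (none)
Total nodes = 4 + 7 + 3 + 7 + 9 + 7 + 8 + 3 + 0 + 3 + 5 + 0 + 1 + 5 + 0 + 0 = 62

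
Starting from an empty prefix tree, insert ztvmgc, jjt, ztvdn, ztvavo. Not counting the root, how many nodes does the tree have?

14

Insert word by word; a character creates a node only if that edge doesn't already exist:
  "ztvmgc" → 6 new (z, t, v, m, g, c)
  "jjt" → 3 new (j, j, t)
  "ztvdn" → prefix "ztv" already present; 2 new (d, n)
  "ztvavo" → prefix "ztv" already present; 3 new (a, v, o)
Total nodes = 6 + 3 + 2 + 3 = 14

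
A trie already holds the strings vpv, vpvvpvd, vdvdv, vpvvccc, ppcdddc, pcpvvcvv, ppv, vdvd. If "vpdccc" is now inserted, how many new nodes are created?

"vp" is already a path in the trie; the remaining "dccc" must be added.
So 6 − 2 = 4 new nodes.

4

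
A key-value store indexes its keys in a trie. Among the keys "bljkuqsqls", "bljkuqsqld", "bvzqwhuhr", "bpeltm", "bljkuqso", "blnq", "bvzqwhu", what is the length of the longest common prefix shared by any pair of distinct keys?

Look for the deepest trie node that still has at least two words in its subtree.
e.g. "bljkuqsqld" and "bljkuqsqls" share the prefix "bljkuqsql" of length 9; no pair shares a longer one.
Longest shared-prefix length: 9

9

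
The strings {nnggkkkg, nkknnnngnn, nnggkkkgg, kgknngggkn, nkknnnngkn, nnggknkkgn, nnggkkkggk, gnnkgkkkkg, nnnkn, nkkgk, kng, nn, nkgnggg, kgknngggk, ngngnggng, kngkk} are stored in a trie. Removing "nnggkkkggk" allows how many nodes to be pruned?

1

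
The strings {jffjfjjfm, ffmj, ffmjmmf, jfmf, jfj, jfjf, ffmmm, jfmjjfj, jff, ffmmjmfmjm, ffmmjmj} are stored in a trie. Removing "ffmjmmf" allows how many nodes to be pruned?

Walk "ffmjmmf" from the leaf back toward the root, removing each node that no remaining word uses.
The suffix "mmf" (3 nodes) is used only by "ffmjmmf"; "ffmj" is itself a stored word, so pruning stops there.
Nodes removed: 3

3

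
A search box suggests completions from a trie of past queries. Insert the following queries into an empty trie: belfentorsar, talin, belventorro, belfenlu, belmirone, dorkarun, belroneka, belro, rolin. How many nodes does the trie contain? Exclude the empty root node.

Trace insertions, counting only characters that open a new branch:
  "belfentorsar" → 12 new (b, e, l, f, e, n, t, o, r, s, a, r)
  "talin" → 5 new (t, a, l, i, n)
  "belventorro" → prefix "bel" already present; 8 new (v, e, n, t, o, r, r, o)
  "belfenlu" → prefix "belfen" already present; 2 new (l, u)
  "belmirone" → prefix "bel" already present; 6 new (m, i, r, o, n, e)
  "dorkarun" → 8 new (d, o, r, k, a, r, u, n)
  "belroneka" → prefix "bel" already present; 6 new (r, o, n, e, k, a)
  "belro" → prefix "belro" already present; 0 new (none)
  "rolin" → 5 new (r, o, l, i, n)
Total nodes = 12 + 5 + 8 + 2 + 6 + 8 + 6 + 0 + 5 = 52

52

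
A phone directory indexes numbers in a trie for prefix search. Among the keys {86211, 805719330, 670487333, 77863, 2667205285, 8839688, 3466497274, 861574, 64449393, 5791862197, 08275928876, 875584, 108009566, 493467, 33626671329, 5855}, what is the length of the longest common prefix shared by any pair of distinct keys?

2

The deepest shared node is where two words last agree before diverging.
"861574" and "86211" agree on "86" (2 characters) before diverging; nothing deeper is shared.
Longest shared-prefix length: 2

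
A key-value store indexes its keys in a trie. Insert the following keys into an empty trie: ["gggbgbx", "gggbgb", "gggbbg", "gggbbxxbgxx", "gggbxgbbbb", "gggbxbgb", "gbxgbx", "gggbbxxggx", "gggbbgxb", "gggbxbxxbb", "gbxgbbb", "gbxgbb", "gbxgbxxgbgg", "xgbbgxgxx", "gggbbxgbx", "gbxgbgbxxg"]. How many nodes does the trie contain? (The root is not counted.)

For each word, the new-node count is its length minus the longest prefix already in the trie:
  "gggbgbx" → 7 new (g, g, g, b, g, b, x)
  "gggbgb" → prefix "gggbgb" already present; 0 new (none)
  "gggbbg" → prefix "gggb" already present; 2 new (b, g)
  "gggbbxxbgxx" → prefix "gggbb" already present; 6 new (x, x, b, g, x, x)
  "gggbxgbbbb" → prefix "gggb" already present; 6 new (x, g, b, b, b, b)
  "gggbxbgb" → prefix "gggbx" already present; 3 new (b, g, b)
  "gbxgbx" → prefix "g" already present; 5 new (b, x, g, b, x)
  "gggbbxxggx" → prefix "gggbbxx" already present; 3 new (g, g, x)
  "gggbbgxb" → prefix "gggbbg" already present; 2 new (x, b)
  "gggbxbxxbb" → prefix "gggbxb" already present; 4 new (x, x, b, b)
  "gbxgbbb" → prefix "gbxgb" already present; 2 new (b, b)
  "gbxgbb" → prefix "gbxgbb" already present; 0 new (none)
  "gbxgbxxgbgg" → prefix "gbxgbx" already present; 5 new (x, g, b, g, g)
  "xgbbgxgxx" → 9 new (x, g, b, b, g, x, g, x, x)
  "gggbbxgbx" → prefix "gggbbx" already present; 3 new (g, b, x)
  "gbxgbgbxxg" → prefix "gbxgb" already present; 5 new (g, b, x, x, g)
Total nodes = 7 + 0 + 2 + 6 + 6 + 3 + 5 + 3 + 2 + 4 + 2 + 0 + 5 + 9 + 3 + 5 = 62

62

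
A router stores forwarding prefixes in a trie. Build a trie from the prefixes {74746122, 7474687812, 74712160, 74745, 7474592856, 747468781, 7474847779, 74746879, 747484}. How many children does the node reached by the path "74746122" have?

Follow the path "74746122" to its node, then look at its outgoing edges.
No stored string extends past "74746122".
That node has 0 child edges.

0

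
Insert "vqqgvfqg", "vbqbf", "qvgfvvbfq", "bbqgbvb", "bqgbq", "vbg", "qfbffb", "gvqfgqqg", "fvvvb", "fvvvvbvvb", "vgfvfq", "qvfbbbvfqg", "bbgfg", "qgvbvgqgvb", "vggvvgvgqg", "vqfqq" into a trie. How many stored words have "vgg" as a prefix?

Filter for entries beginning with "vgg":
Words under "vgg": vggvvgvgqg
Count: 1

1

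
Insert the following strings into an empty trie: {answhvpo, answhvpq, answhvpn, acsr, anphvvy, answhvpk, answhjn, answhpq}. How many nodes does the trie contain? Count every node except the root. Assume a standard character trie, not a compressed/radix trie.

23

Count nodes per top-level branch (shared prefixes stored once):
  'a'-branch (acsr, anphvvy, answhjn, answhpq, answhvpk, answhvpn, answhvpo, answhvpq): 23 nodes
Sum: 23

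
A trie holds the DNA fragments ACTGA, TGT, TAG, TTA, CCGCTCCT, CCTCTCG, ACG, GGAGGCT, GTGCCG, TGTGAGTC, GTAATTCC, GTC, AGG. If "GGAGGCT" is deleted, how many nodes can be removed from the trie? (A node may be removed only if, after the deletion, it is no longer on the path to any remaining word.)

Walk "GGAGGCT" from the leaf back toward the root, removing each node that no remaining word uses.
The suffix "GAGGCT" (6 nodes) is used only by "GGAGGCT"; the node for "G" still has the child "T", so pruning stops there.
Nodes removed: 6

6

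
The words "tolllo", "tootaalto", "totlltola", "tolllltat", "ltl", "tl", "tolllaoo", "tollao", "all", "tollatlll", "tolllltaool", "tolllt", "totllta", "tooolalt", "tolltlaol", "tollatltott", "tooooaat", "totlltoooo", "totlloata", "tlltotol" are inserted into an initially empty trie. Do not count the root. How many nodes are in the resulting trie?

76

Insert word by word; a character creates a node only if that edge doesn't already exist:
  "tolllo" → 6 new (t, o, l, l, l, o)
  "tootaalto" → prefix "to" already present; 7 new (o, t, a, a, l, t, o)
  "totlltola" → prefix "to" already present; 7 new (t, l, l, t, o, l, a)
  "tolllltat" → prefix "tolll" already present; 4 new (l, t, a, t)
  "ltl" → 3 new (l, t, l)
  "tl" → prefix "t" already present; 1 new (l)
  "tolllaoo" → prefix "tolll" already present; 3 new (a, o, o)
  "tollao" → prefix "toll" already present; 2 new (a, o)
  "all" → 3 new (a, l, l)
  "tollatlll" → prefix "tolla" already present; 4 new (t, l, l, l)
  "tolllltaool" → prefix "tollllta" already present; 3 new (o, o, l)
  "tolllt" → prefix "tolll" already present; 1 new (t)
  "totllta" → prefix "totllt" already present; 1 new (a)
  "tooolalt" → prefix "too" already present; 5 new (o, l, a, l, t)
  "tolltlaol" → prefix "toll" already present; 5 new (t, l, a, o, l)
  "tollatltott" → prefix "tollatl" already present; 4 new (t, o, t, t)
  "tooooaat" → prefix "tooo" already present; 4 new (o, a, a, t)
  "totlltoooo" → prefix "totllto" already present; 3 new (o, o, o)
  "totlloata" → prefix "totll" already present; 4 new (o, a, t, a)
  "tlltotol" → prefix "tl" already present; 6 new (l, t, o, t, o, l)
Total nodes = 6 + 7 + 7 + 4 + 3 + 1 + 3 + 2 + 3 + 4 + 3 + 1 + 1 + 5 + 5 + 4 + 4 + 3 + 4 + 6 = 76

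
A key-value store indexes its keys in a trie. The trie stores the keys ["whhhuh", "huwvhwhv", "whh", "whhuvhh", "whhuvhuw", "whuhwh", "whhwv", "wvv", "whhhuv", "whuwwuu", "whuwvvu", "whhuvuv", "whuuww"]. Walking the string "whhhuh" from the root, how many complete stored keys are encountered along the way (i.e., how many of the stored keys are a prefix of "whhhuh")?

2

Walk "whhhuh" from the root; an end-of-word marker is hit whenever a stored word is a prefix of "whhhuh".
Prefixes of the query that are stored words: "whh", "whhhuh"
Count: 2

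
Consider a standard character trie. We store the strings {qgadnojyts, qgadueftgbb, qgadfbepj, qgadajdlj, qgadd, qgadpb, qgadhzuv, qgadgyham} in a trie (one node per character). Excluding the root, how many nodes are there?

39

Trie structure (* marks end of a word):
(root)
└─ q
   └─ g
      └─ a
         └─ d
            ├─ a
            │  └─ j
            │     └─ d
            │        └─ l
            │           └─ j *
            ├─ d *
            ├─ f
            │  └─ b
            │     └─ e
            │        └─ p
            │           └─ j *
            ├─ g
            │  └─ y
            │     └─ h
            │        └─ a
            │           └─ m *
            ├─ h
            │  └─ z
            │     └─ u
            │        └─ v *
            ├─ n
            │  └─ o
            │     └─ j
            │        └─ y
            │           └─ t
            │              └─ s *
            ├─ p
            │  └─ b *
            └─ u
               └─ e
                  └─ f
                     └─ t
                        └─ g
                           └─ b
                              └─ b *
Counting every labelled node above: 39.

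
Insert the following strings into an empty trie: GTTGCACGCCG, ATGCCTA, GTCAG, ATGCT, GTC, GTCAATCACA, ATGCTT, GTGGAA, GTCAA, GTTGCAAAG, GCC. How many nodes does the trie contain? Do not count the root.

For each word, the new-node count is its length minus the longest prefix already in the trie:
  "GTTGCACGCCG" → 11 new (G, T, T, G, C, A, C, G, C, C, G)
  "ATGCCTA" → 7 new (A, T, G, C, C, T, A)
  "GTCAG" → prefix "GT" already present; 3 new (C, A, G)
  "ATGCT" → prefix "ATGC" already present; 1 new (T)
  "GTC" → prefix "GTC" already present; 0 new (none)
  "GTCAATCACA" → prefix "GTCA" already present; 6 new (A, T, C, A, C, A)
  "ATGCTT" → prefix "ATGCT" already present; 1 new (T)
  "GTGGAA" → prefix "GT" already present; 4 new (G, G, A, A)
  "GTCAA" → prefix "GTCAA" already present; 0 new (none)
  "GTTGCAAAG" → prefix "GTTGCA" already present; 3 new (A, A, G)
  "GCC" → prefix "G" already present; 2 new (C, C)
Total nodes = 11 + 7 + 3 + 1 + 0 + 6 + 1 + 4 + 0 + 3 + 2 = 38

38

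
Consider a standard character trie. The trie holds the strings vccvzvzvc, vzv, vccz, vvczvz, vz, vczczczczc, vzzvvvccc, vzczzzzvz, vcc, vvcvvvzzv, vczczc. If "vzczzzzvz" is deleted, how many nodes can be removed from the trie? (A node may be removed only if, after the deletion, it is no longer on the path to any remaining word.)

7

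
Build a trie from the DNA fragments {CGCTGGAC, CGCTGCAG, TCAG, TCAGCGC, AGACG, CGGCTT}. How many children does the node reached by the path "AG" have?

Follow the path "AG" to its node, then look at its outgoing edges.
Distinct next characters after "AG": A.
That node has 1 child edge.

1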